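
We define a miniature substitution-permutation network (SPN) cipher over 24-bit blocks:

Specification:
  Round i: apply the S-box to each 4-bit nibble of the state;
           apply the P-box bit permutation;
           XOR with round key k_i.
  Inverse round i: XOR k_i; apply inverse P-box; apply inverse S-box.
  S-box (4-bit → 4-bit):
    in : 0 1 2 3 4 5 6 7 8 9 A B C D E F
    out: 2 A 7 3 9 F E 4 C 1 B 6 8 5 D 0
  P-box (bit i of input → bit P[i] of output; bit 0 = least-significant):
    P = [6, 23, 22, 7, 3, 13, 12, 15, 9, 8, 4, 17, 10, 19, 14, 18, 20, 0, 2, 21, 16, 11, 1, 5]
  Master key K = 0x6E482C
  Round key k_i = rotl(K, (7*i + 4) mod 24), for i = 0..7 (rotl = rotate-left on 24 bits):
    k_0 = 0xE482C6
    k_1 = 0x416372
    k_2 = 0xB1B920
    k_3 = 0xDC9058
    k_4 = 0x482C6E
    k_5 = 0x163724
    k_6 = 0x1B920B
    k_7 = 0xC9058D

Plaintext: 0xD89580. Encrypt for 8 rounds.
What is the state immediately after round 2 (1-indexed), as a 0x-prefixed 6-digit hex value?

s_0 = plaintext = 0xD89580
s_1 = Round(s_0, k_0) = 0x4715D0
s_2 = Round(s_1, k_1) = 0xCE704E
s_3 = Round(s_2, k_2) = 0xC178CC
s_4 = Round(s_3, k_3) = 0xFE50E9
s_5 = Round(s_4, k_4) = 0x74F922
s_6 = Round(s_5, k_5) = 0xE6056E
s_7 = Round(s_6, k_6) = 0x7021FC
s_8 = Round(s_7, k_7) = 0xC3400E

0xCE704E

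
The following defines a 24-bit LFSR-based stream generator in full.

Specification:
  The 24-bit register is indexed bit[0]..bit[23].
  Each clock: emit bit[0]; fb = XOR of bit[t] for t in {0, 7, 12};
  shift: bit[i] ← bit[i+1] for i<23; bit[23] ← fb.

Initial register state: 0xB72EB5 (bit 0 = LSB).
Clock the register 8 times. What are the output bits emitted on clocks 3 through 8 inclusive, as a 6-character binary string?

101101

reg_0 = 0xB72EB5
clock 1: out=1, reg = 0x5B975A
clock 2: out=0, reg = 0xADCBAD
clock 3: out=1, reg = 0x56E5D6
clock 4: out=0, reg = 0xAB72EB
clock 5: out=1, reg = 0xD5B975
clock 6: out=1, reg = 0x6ADCBA
clock 7: out=0, reg = 0x356E5D
clock 8: out=1, reg = 0x9AB72E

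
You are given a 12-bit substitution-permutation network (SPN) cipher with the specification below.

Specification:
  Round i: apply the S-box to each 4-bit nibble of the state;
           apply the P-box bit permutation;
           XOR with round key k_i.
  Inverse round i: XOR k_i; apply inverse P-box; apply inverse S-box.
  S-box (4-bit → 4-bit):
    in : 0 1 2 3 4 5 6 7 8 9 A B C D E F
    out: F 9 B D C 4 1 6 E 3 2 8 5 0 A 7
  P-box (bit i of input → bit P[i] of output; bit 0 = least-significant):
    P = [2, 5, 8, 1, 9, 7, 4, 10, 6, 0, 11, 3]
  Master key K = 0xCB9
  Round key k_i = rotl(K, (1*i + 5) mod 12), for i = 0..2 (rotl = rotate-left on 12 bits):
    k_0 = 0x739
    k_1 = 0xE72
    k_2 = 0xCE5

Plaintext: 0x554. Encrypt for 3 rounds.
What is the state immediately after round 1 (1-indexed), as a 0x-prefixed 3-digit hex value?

0xE2B

s_0 = plaintext = 0x554
s_1 = Round(s_0, k_0) = 0xE2B
s_2 = Round(s_1, k_1) = 0x8F9
s_3 = Round(s_2, k_2) = 0x658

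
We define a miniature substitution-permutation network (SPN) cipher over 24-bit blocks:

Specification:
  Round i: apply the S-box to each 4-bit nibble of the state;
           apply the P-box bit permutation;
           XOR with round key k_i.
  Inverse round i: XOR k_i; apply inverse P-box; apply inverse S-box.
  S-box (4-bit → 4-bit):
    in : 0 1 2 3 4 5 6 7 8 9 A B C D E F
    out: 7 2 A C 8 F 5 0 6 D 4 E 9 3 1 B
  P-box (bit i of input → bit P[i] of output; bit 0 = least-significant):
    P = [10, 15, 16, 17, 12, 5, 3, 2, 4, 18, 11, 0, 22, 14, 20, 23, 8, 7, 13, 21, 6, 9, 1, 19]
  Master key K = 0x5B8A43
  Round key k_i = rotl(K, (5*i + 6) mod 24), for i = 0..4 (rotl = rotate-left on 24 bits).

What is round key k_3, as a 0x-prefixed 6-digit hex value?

0x6B7148

K = 0x5B8A43
k_0 = rotl(K, (5*0+6) mod 24) = rotl(K, 6) = 0xE290D6
k_1 = rotl(K, (5*1+6) mod 24) = rotl(K, 11) = 0x521ADC
k_2 = rotl(K, (5*2+6) mod 24) = rotl(K, 16) = 0x435B8A
k_3 = rotl(K, (5*3+6) mod 24) = rotl(K, 21) = 0x6B7148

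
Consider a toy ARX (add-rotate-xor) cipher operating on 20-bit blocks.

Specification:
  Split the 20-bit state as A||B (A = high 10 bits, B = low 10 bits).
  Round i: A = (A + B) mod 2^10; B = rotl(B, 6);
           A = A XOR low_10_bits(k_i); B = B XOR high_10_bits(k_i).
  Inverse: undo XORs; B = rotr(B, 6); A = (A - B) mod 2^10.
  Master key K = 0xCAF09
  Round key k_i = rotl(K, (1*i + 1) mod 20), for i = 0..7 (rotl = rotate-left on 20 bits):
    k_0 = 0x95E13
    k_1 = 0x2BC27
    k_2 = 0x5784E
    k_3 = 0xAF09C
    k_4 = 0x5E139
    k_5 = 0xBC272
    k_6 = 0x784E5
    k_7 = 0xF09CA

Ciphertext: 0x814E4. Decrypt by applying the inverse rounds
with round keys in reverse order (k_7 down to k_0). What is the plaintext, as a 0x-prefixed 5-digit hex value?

0xA9B90

s_0 = ciphertext = 0x814E4
s_1 = InvRound(s_0, k_7) = 0x58E6C
s_2 = InvRound(s_1, k_6) = 0x2A0DE
s_3 = InvRound(s_2, k_5) = 0xFCAE8
s_4 = InvRound(s_3, k_4) = 0x6F50E
s_5 = InvRound(s_4, k_3) = 0x7CF2E
s_6 = InvRound(s_5, k_2) = 0xAD309
s_7 = InvRound(s_6, k_1) = 0x0966E
s_8 = InvRound(s_7, k_0) = 0xA9B90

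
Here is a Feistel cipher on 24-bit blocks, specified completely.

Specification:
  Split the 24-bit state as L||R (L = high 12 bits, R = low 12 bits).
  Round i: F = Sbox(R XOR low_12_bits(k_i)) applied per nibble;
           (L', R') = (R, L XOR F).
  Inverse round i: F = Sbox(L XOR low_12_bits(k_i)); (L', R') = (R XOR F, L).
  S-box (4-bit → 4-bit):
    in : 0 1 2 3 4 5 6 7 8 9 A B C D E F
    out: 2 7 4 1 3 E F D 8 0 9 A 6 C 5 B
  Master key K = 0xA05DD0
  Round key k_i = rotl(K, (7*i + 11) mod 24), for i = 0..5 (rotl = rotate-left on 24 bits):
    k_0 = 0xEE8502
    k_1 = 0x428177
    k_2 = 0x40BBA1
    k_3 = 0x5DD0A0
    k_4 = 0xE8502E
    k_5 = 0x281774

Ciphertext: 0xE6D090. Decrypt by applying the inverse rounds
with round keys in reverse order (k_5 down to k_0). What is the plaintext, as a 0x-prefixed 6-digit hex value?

s_0 = ciphertext = 0xE6D090
s_1 = InvRound(s_0, k_5) = 0x0E0E6D
s_2 = InvRound(s_1, k_4) = 0xC080E0
s_3 = InvRound(s_2, k_3) = 0x678C08
s_4 = InvRound(s_3, k_2) = 0x0C8678
s_5 = InvRound(s_4, k_1) = 0x1D30C8
s_6 = InvRound(s_5, k_0) = 0x30F1D3

0x30F1D3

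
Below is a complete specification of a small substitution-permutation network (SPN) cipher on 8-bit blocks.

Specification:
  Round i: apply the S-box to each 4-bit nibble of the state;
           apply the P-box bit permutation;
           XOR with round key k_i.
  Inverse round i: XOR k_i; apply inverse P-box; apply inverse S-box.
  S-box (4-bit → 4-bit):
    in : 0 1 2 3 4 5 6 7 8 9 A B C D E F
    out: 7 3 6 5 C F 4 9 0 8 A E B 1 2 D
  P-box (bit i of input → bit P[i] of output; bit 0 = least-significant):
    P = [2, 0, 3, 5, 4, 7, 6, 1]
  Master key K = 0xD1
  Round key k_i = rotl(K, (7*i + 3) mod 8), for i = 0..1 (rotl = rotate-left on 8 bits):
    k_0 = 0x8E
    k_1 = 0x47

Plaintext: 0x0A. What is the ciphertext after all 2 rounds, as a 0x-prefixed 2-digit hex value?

s_0 = plaintext = 0x0A
s_1 = Round(s_0, k_0) = 0x7F
s_2 = Round(s_1, k_1) = 0x79

0x79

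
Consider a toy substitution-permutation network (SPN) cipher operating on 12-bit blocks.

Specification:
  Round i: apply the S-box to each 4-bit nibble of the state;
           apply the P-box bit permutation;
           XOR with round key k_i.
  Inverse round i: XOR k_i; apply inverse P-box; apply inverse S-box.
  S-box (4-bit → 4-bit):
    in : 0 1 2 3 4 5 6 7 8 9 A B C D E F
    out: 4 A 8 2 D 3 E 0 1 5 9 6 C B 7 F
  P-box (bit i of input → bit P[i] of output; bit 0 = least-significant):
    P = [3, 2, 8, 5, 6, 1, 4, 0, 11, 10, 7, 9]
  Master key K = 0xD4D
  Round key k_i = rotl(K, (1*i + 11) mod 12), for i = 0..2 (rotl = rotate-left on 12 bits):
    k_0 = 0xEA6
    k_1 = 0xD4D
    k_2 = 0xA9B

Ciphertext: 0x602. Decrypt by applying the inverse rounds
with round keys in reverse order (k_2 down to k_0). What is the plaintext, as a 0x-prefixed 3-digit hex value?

0xC25

s_0 = ciphertext = 0x602
s_1 = InvRound(s_0, k_2) = 0xEC8
s_2 = InvRound(s_1, k_1) = 0xC2B
s_3 = InvRound(s_2, k_0) = 0xC25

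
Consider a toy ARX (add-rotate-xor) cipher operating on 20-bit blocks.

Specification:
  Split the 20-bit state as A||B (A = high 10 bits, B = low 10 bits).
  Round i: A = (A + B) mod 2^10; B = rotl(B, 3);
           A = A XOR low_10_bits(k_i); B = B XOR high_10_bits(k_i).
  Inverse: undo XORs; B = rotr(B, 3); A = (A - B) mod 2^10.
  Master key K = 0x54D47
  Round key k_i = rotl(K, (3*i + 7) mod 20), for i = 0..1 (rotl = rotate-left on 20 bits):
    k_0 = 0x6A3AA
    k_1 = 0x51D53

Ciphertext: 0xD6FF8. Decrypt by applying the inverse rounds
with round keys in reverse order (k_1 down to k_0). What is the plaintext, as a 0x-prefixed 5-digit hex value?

s_0 = ciphertext = 0xD6FF8
s_1 = InvRound(s_0, k_1) = 0x8C7D7
s_2 = InvRound(s_1, k_0) = 0x733CF

0x733CF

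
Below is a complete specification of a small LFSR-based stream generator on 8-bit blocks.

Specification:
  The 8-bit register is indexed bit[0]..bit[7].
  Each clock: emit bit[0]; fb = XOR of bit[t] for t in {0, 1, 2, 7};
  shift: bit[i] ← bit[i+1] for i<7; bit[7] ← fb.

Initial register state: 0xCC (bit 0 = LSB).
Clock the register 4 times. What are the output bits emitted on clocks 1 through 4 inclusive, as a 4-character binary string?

0011

reg_0 = 0xCC
clock 1: out=0, reg = 0x66
clock 2: out=0, reg = 0x33
clock 3: out=1, reg = 0x19
clock 4: out=1, reg = 0x8C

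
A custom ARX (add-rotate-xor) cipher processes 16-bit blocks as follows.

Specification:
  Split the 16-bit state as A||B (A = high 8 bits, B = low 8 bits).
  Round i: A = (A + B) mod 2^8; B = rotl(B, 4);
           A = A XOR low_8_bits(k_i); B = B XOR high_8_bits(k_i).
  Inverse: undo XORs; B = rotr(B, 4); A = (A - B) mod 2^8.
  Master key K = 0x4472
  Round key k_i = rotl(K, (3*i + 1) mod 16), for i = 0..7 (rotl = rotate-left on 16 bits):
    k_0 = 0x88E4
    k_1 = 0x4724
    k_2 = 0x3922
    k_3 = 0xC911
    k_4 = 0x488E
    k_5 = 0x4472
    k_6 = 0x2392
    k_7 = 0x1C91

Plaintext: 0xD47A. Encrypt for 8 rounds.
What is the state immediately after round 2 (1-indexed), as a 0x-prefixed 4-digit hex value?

s_0 = plaintext = 0xD47A
s_1 = Round(s_0, k_0) = 0xAA2F
s_2 = Round(s_1, k_1) = 0xFDB5
s_3 = Round(s_2, k_2) = 0x9062
s_4 = Round(s_3, k_3) = 0xE3EF
s_5 = Round(s_4, k_4) = 0x5CB6
s_6 = Round(s_5, k_5) = 0x602F
s_7 = Round(s_6, k_6) = 0x1DD1
s_8 = Round(s_7, k_7) = 0x7F01

0xFDB5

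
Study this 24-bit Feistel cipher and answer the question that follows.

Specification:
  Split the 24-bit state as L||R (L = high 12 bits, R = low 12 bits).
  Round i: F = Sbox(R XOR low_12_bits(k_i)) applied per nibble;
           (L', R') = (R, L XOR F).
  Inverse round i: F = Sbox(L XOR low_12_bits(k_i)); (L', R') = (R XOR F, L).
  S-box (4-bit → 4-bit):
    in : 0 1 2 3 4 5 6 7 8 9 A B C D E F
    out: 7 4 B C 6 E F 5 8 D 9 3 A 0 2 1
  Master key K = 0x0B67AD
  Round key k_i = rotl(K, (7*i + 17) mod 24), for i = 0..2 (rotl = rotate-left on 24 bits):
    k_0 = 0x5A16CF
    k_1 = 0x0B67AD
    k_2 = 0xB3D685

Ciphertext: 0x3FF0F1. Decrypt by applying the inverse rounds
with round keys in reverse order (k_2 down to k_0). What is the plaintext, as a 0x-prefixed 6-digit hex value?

0x6CAE81

s_0 = ciphertext = 0x3FF0F1
s_1 = InvRound(s_0, k_2) = 0xEA83FF
s_2 = InvRound(s_1, k_1) = 0xE81EA8
s_3 = InvRound(s_2, k_0) = 0x6CAE81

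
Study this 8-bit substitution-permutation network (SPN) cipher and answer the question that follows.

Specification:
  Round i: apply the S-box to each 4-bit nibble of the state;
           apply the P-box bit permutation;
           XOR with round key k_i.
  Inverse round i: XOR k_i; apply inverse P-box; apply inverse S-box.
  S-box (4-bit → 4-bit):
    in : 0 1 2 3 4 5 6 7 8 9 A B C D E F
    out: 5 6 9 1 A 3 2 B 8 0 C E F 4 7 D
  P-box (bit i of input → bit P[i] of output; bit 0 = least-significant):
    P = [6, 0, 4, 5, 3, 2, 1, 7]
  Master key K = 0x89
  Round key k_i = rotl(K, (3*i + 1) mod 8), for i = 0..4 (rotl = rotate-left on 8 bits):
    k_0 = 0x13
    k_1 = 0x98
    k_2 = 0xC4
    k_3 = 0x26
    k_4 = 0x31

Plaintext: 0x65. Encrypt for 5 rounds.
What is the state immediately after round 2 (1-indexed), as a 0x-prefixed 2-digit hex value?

s_0 = plaintext = 0x65
s_1 = Round(s_0, k_0) = 0x56
s_2 = Round(s_1, k_1) = 0x95
s_3 = Round(s_2, k_2) = 0x85
s_4 = Round(s_3, k_3) = 0xE7
s_5 = Round(s_4, k_4) = 0x5E

0x95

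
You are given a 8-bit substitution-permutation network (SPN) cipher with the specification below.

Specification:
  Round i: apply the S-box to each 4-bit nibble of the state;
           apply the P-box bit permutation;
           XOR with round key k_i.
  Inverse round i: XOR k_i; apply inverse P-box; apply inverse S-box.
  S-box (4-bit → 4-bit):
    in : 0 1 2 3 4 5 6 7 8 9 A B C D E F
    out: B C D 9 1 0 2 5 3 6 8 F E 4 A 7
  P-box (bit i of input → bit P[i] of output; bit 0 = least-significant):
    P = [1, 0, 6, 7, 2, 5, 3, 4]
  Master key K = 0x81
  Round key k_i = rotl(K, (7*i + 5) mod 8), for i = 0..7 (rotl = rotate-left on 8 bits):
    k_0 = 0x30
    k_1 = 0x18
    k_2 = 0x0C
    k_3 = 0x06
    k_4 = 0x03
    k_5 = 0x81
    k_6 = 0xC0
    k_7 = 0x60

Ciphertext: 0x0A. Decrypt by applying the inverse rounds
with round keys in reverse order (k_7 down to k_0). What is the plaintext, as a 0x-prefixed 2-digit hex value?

s_0 = ciphertext = 0x0A
s_1 = InvRound(s_0, k_7) = 0x97
s_2 = InvRound(s_1, k_6) = 0x3F
s_3 = InvRound(s_2, k_5) = 0xB3
s_4 = InvRound(s_3, k_4) = 0xEA
s_5 = InvRound(s_4, k_3) = 0xF1
s_6 = InvRound(s_5, k_2) = 0xBC
s_7 = InvRound(s_6, k_1) = 0x8A
s_8 = InvRound(s_7, k_0) = 0xC3

0xC3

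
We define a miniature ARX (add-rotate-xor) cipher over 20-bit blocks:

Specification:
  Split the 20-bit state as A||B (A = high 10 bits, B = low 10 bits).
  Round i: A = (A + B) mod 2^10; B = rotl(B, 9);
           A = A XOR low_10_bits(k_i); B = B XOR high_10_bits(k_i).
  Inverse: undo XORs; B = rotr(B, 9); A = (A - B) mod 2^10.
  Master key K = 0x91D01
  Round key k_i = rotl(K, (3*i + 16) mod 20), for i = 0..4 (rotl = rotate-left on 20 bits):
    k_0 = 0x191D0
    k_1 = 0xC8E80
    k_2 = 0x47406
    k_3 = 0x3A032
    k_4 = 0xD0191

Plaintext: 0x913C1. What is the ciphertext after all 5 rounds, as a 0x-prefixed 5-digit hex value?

0xDA2AF

s_0 = plaintext = 0x913C1
s_1 = Round(s_0, k_0) = 0xF5784
s_2 = Round(s_1, k_1) = 0x766E1
s_3 = Round(s_2, k_2) = 0x2F26D
s_4 = Round(s_3, k_3) = 0xC6FDE
s_5 = Round(s_4, k_4) = 0xDA2AF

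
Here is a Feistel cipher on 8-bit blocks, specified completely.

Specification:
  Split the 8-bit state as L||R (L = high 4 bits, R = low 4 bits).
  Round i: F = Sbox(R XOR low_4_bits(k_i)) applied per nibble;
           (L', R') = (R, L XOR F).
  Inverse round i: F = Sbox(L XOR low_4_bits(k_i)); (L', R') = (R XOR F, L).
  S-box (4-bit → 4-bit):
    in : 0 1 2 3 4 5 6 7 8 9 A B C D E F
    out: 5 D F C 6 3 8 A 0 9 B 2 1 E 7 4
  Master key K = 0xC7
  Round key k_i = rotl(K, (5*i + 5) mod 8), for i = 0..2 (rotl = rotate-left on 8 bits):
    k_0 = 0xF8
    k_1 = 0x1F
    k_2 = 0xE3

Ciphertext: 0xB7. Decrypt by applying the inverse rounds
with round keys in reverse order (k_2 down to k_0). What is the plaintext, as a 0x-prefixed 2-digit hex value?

0xBB

s_0 = ciphertext = 0xB7
s_1 = InvRound(s_0, k_2) = 0x7B
s_2 = InvRound(s_1, k_1) = 0xB7
s_3 = InvRound(s_2, k_0) = 0xBB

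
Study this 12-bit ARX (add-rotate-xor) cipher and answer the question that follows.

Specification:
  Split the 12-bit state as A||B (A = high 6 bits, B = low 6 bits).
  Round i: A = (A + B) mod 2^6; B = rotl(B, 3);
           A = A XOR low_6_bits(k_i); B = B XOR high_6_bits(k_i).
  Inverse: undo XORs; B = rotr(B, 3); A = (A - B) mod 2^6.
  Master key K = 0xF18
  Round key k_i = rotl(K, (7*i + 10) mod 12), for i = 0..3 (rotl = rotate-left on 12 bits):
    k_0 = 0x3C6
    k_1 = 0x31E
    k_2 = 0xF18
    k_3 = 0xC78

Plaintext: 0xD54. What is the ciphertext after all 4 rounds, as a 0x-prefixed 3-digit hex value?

0xCF7

s_0 = plaintext = 0xD54
s_1 = Round(s_0, k_0) = 0x3ED
s_2 = Round(s_1, k_1) = 0x8A1
s_3 = Round(s_2, k_2) = 0x6F0
s_4 = Round(s_3, k_3) = 0xCF7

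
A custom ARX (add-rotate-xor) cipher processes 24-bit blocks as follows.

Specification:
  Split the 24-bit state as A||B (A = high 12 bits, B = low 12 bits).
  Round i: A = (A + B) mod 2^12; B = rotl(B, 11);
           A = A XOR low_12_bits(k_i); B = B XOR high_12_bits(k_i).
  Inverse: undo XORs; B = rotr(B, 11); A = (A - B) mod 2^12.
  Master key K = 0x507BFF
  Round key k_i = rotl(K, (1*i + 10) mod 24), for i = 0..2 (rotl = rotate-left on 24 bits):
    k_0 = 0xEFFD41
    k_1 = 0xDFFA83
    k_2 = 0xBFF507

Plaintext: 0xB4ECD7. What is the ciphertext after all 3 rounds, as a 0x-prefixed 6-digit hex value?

s_0 = plaintext = 0xB4ECD7
s_1 = Round(s_0, k_0) = 0x564094
s_2 = Round(s_1, k_1) = 0xF7BDB5
s_3 = Round(s_2, k_2) = 0x837525

0x837525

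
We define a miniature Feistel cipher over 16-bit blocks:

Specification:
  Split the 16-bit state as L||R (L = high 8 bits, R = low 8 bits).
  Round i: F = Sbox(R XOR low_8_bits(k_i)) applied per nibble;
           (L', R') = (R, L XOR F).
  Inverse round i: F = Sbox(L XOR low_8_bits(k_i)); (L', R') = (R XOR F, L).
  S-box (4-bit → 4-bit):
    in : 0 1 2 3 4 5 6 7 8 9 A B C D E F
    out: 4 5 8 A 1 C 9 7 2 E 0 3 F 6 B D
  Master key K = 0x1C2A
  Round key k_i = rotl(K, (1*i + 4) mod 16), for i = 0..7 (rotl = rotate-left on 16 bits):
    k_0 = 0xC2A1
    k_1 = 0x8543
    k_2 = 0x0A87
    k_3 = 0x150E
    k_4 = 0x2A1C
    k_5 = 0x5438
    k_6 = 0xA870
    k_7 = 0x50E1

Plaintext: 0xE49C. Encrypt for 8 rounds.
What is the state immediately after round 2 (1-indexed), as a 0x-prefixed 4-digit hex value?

s_0 = plaintext = 0xE49C
s_1 = Round(s_0, k_0) = 0x9C42
s_2 = Round(s_1, k_1) = 0x42D9
s_3 = Round(s_2, k_2) = 0xD989
s_4 = Round(s_3, k_3) = 0x89FE
s_5 = Round(s_4, k_4) = 0xFE31
s_6 = Round(s_5, k_5) = 0x31B0
s_7 = Round(s_6, k_6) = 0xB0C5
s_8 = Round(s_7, k_7) = 0xC531

0x42D9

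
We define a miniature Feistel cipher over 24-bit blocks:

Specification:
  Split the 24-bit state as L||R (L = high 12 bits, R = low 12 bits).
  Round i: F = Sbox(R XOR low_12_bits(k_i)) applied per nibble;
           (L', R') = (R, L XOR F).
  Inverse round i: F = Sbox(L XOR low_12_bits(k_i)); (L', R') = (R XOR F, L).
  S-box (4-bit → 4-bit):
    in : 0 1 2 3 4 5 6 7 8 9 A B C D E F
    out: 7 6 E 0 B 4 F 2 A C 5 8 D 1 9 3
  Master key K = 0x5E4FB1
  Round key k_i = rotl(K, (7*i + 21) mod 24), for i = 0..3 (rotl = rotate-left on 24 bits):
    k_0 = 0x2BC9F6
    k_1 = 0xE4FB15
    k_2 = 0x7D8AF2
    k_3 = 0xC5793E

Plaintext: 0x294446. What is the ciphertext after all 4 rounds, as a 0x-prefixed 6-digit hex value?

0x8CB80D

s_0 = plaintext = 0x294446
s_1 = Round(s_0, k_0) = 0x446313
s_2 = Round(s_1, k_1) = 0x313E39
s_3 = Round(s_2, k_2) = 0xE398CB
s_4 = Round(s_3, k_3) = 0x8CB80D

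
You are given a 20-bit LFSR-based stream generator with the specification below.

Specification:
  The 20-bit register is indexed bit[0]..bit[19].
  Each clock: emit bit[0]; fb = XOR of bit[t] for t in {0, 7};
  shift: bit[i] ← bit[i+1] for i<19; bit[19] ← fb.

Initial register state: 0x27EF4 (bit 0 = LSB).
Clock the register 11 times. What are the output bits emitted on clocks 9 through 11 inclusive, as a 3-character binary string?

reg_0 = 0x27EF4
clock 1: out=0, reg = 0x93F7A
clock 2: out=0, reg = 0x49FBD
clock 3: out=1, reg = 0x24FDE
clock 4: out=0, reg = 0x927EF
clock 5: out=1, reg = 0x493F7
clock 6: out=1, reg = 0x249FB
clock 7: out=1, reg = 0x124FD
clock 8: out=1, reg = 0x0927E
clock 9: out=0, reg = 0x0493F
clock 10: out=1, reg = 0x8249F
clock 11: out=1, reg = 0x4124F

011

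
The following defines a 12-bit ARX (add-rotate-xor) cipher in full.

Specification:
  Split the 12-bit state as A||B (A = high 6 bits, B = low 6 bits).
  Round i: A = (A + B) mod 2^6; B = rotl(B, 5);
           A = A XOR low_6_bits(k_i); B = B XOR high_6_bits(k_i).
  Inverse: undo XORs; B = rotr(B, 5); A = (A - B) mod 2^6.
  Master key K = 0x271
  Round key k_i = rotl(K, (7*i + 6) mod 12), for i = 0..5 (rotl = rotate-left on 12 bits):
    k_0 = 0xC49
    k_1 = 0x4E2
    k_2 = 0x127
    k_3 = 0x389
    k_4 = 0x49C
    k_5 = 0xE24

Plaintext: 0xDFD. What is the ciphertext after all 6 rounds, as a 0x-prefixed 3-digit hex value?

0x361

s_0 = plaintext = 0xDFD
s_1 = Round(s_0, k_0) = 0xF4F
s_2 = Round(s_1, k_1) = 0xBB4
s_3 = Round(s_2, k_2) = 0x15E
s_4 = Round(s_3, k_3) = 0xA81
s_5 = Round(s_4, k_4) = 0xDF2
s_6 = Round(s_5, k_5) = 0x361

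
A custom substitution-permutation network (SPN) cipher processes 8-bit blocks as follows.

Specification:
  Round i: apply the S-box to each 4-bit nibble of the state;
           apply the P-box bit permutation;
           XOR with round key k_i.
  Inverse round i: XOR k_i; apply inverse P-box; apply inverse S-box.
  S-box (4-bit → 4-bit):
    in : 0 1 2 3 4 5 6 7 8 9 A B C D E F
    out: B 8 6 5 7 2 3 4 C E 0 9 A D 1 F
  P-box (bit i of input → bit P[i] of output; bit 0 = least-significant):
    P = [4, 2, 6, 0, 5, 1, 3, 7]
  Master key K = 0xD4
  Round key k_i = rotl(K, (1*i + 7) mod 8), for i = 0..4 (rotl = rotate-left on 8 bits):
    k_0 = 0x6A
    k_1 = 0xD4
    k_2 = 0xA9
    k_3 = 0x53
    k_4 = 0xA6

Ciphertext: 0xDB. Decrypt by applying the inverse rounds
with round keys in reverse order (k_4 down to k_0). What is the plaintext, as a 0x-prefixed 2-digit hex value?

0x58

s_0 = ciphertext = 0xDB
s_1 = InvRound(s_0, k_4) = 0x3F
s_2 = InvRound(s_1, k_3) = 0x32
s_3 = InvRound(s_2, k_2) = 0x9B
s_4 = InvRound(s_3, k_1) = 0x29
s_5 = InvRound(s_4, k_0) = 0x58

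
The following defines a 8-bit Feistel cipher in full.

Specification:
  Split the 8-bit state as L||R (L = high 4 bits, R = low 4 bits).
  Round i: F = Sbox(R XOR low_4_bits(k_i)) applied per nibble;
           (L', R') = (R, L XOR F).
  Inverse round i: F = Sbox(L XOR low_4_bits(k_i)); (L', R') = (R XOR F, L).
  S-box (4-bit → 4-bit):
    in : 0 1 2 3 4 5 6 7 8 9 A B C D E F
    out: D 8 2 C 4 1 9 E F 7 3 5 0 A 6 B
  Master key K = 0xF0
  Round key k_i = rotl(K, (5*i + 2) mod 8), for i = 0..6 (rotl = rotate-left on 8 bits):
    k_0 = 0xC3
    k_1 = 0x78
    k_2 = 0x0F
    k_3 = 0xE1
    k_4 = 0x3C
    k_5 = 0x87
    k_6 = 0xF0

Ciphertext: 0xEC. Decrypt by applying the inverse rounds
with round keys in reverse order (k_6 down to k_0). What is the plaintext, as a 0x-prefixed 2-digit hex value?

s_0 = ciphertext = 0xEC
s_1 = InvRound(s_0, k_6) = 0xAE
s_2 = InvRound(s_1, k_5) = 0x4A
s_3 = InvRound(s_2, k_4) = 0x54
s_4 = InvRound(s_3, k_3) = 0x05
s_5 = InvRound(s_4, k_2) = 0xE0
s_6 = InvRound(s_5, k_1) = 0x9E
s_7 = InvRound(s_6, k_0) = 0xD9

0xD9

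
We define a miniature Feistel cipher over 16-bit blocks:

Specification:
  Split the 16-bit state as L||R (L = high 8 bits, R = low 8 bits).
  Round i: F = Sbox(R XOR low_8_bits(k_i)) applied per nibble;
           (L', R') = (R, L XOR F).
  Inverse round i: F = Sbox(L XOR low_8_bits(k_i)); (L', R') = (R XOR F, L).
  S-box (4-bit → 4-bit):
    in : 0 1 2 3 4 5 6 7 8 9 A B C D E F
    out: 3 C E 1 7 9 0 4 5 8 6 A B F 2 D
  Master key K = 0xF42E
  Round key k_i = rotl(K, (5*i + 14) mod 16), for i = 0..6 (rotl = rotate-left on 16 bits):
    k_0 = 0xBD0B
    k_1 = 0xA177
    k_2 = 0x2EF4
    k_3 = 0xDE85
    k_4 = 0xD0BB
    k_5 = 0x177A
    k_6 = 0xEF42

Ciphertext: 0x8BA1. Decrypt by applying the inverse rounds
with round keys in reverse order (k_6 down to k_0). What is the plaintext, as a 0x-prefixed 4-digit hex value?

0x7556

s_0 = ciphertext = 0x8BA1
s_1 = InvRound(s_0, k_6) = 0x198B
s_2 = InvRound(s_1, k_5) = 0x8A19
s_3 = InvRound(s_2, k_4) = 0x058A
s_4 = InvRound(s_3, k_3) = 0xD905
s_5 = InvRound(s_4, k_2) = 0xEAD9
s_6 = InvRound(s_5, k_1) = 0x56EA
s_7 = InvRound(s_6, k_0) = 0x7556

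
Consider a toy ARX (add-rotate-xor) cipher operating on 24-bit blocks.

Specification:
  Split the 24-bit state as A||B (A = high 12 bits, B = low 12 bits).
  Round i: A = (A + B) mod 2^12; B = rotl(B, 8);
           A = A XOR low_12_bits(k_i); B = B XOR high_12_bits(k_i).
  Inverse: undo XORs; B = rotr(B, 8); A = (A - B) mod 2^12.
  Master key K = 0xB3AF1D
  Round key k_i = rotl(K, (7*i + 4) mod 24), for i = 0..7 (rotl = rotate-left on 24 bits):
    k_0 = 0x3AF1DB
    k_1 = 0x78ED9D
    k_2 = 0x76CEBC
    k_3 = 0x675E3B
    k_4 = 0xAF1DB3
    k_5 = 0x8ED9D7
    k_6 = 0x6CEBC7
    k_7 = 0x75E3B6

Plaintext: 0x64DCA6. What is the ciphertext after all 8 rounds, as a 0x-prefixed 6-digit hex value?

0x4EDC63

s_0 = plaintext = 0x64DCA6
s_1 = Round(s_0, k_0) = 0x328565
s_2 = Round(s_1, k_1) = 0x5102D8
s_3 = Round(s_2, k_2) = 0x954F41
s_4 = Round(s_3, k_3) = 0x6AE781
s_5 = Round(s_4, k_4) = 0x39CB89
s_6 = Round(s_5, k_5) = 0x6F2155
s_7 = Round(s_6, k_6) = 0x3803DB
s_8 = Round(s_7, k_7) = 0x4EDC63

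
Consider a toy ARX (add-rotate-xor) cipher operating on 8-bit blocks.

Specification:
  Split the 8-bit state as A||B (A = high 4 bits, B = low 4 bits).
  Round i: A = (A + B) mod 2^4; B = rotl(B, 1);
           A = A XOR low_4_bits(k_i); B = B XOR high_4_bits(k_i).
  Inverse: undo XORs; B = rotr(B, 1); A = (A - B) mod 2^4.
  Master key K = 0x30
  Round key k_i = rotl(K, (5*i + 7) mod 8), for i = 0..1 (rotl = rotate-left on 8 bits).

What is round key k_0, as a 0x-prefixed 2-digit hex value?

K = 0x30
k_0 = rotl(K, (5*0+7) mod 8) = rotl(K, 7) = 0x18

0x18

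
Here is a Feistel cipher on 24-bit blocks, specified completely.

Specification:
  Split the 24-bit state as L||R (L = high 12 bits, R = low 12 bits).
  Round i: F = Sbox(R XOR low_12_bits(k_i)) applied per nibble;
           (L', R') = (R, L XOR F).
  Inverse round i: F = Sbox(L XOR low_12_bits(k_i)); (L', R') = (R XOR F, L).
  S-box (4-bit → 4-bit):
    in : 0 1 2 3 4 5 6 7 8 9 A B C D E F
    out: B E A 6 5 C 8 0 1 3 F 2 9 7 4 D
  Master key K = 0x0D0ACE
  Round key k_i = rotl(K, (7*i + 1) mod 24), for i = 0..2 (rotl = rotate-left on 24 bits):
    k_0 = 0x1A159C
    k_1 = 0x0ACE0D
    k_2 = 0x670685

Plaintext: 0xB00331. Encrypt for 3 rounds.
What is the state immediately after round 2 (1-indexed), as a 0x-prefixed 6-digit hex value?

s_0 = plaintext = 0xB00331
s_1 = Round(s_0, k_0) = 0x3313F7
s_2 = Round(s_1, k_1) = 0x3F74EE
s_3 = Round(s_2, k_2) = 0x4EE975

0x3F74EE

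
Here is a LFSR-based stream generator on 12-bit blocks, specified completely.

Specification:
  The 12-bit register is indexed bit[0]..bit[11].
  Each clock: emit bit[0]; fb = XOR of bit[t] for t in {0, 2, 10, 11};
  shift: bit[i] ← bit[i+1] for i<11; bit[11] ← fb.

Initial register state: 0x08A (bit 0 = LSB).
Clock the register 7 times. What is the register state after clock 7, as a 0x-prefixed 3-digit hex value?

reg_0 = 0x08A
clock 1: out=0, reg = 0x045
clock 2: out=1, reg = 0x022
clock 3: out=0, reg = 0x011
clock 4: out=1, reg = 0x808
clock 5: out=0, reg = 0xC04
clock 6: out=0, reg = 0xE02
clock 7: out=0, reg = 0x701

0x701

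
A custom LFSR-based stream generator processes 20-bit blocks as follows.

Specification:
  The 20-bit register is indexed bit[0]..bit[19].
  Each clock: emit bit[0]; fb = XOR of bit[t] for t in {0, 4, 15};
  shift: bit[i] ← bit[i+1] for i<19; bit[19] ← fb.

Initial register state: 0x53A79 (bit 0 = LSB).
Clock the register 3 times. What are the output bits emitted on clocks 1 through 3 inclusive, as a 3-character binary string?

100

reg_0 = 0x53A79
clock 1: out=1, reg = 0x29D3C
clock 2: out=0, reg = 0x14E9E
clock 3: out=0, reg = 0x8A74F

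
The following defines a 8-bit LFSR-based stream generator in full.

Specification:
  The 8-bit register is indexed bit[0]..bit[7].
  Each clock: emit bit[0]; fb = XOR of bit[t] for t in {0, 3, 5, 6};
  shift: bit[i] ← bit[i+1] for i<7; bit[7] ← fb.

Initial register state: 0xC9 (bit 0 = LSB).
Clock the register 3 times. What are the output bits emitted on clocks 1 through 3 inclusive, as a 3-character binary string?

100

reg_0 = 0xC9
clock 1: out=1, reg = 0xE4
clock 2: out=0, reg = 0x72
clock 3: out=0, reg = 0x39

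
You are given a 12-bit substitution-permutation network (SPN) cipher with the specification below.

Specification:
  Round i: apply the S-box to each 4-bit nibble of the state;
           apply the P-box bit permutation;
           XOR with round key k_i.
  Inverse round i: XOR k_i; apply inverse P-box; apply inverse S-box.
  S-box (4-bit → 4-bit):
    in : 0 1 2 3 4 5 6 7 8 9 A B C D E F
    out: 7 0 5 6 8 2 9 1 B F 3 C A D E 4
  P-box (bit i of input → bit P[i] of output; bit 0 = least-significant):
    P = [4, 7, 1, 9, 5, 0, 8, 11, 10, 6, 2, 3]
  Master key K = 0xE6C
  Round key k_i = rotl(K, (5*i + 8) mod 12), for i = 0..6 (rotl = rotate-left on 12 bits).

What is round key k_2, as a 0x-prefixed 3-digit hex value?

0xB39

K = 0xE6C
k_0 = rotl(K, (5*0+8) mod 12) = rotl(K, 8) = 0xCE6
k_1 = rotl(K, (5*1+8) mod 12) = rotl(K, 1) = 0xCD9
k_2 = rotl(K, (5*2+8) mod 12) = rotl(K, 6) = 0xB39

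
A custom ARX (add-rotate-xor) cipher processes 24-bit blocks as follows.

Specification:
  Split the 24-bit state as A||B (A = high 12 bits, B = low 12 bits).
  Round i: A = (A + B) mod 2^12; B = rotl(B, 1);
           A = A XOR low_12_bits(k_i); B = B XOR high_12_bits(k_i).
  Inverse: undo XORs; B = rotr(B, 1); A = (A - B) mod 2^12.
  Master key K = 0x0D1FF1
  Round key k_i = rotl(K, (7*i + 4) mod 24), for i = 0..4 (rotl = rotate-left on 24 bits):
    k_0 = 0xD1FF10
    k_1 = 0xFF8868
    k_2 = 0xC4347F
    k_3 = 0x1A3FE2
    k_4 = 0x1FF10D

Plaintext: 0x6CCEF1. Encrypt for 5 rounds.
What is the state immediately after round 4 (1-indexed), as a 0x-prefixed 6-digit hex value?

s_0 = plaintext = 0x6CCEF1
s_1 = Round(s_0, k_0) = 0xAAD0FC
s_2 = Round(s_1, k_1) = 0x3C1E00
s_3 = Round(s_2, k_2) = 0x5BE042
s_4 = Round(s_3, k_3) = 0x9E2127
s_5 = Round(s_4, k_4) = 0xA043B1

0x9E2127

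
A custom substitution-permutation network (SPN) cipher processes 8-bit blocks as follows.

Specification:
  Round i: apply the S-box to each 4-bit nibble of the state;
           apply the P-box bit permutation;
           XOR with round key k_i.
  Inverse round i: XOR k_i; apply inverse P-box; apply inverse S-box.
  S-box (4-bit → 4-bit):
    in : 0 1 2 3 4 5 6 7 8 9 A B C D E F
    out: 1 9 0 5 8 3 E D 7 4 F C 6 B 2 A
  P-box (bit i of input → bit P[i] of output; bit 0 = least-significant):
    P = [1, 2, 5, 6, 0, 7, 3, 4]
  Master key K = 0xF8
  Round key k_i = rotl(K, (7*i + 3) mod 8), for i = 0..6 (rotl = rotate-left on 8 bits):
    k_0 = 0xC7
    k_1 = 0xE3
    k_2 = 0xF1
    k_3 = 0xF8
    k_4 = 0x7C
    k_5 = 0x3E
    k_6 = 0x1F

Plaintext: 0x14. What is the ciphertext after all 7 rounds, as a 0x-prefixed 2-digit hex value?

s_0 = plaintext = 0x14
s_1 = Round(s_0, k_0) = 0x96
s_2 = Round(s_1, k_1) = 0x8F
s_3 = Round(s_2, k_2) = 0x3C
s_4 = Round(s_3, k_3) = 0xD5
s_5 = Round(s_4, k_4) = 0xEB
s_6 = Round(s_5, k_5) = 0xDE
s_7 = Round(s_6, k_6) = 0x8A

0x8A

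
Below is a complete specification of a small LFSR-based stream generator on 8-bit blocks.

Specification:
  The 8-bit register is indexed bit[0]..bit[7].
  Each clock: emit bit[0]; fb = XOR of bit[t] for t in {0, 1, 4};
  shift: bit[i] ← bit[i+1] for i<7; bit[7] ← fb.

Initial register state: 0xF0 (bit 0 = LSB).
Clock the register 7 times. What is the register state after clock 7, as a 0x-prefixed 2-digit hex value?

reg_0 = 0xF0
clock 1: out=0, reg = 0xF8
clock 2: out=0, reg = 0xFC
clock 3: out=0, reg = 0xFE
clock 4: out=0, reg = 0x7F
clock 5: out=1, reg = 0xBF
clock 6: out=1, reg = 0xDF
clock 7: out=1, reg = 0xEF

0xEF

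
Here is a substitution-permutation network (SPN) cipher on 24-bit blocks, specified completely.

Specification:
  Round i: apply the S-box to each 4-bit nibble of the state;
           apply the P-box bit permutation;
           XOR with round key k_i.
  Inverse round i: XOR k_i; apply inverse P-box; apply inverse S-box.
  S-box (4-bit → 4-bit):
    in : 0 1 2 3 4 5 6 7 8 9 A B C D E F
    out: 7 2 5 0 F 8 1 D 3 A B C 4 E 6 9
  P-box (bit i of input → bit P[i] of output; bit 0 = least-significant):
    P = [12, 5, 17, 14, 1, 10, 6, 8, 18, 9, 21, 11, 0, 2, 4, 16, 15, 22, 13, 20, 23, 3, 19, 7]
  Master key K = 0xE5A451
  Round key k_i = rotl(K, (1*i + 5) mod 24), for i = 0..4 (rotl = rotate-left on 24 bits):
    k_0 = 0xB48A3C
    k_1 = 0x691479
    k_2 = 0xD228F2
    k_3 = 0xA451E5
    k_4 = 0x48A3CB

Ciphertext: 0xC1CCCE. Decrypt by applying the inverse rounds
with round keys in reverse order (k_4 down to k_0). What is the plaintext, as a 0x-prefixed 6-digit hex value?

0x781A0A

s_0 = ciphertext = 0xC1CCCE
s_1 = InvRound(s_0, k_4) = 0x2CA995
s_2 = InvRound(s_1, k_3) = 0x22C5CA
s_3 = InvRound(s_2, k_2) = 0x84CB99
s_4 = InvRound(s_3, k_1) = 0x7854DA
s_5 = InvRound(s_4, k_0) = 0x781A0A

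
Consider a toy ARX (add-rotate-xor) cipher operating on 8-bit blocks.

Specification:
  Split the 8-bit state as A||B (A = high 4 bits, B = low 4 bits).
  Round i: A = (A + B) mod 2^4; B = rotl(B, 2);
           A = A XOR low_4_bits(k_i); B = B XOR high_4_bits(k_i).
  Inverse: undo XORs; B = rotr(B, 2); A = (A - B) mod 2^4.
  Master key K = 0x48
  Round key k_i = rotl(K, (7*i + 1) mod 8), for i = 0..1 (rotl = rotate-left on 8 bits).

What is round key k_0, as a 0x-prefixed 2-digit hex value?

K = 0x48
k_0 = rotl(K, (7*0+1) mod 8) = rotl(K, 1) = 0x90

0x90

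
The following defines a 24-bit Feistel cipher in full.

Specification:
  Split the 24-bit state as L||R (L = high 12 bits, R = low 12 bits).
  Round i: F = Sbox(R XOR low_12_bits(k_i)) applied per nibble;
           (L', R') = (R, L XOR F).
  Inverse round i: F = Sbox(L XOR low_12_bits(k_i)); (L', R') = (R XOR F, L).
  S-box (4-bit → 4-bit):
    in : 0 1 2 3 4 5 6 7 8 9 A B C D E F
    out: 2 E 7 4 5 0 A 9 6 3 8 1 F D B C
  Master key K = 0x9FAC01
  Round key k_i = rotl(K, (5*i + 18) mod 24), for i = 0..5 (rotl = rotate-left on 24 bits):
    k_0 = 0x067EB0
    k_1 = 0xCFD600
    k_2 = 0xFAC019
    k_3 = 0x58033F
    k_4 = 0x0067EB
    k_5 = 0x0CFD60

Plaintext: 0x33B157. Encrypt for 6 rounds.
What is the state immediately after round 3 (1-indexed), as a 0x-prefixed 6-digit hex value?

s_0 = plaintext = 0x33B157
s_1 = Round(s_0, k_0) = 0x157F82
s_2 = Round(s_1, k_1) = 0xF82230
s_3 = Round(s_2, k_2) = 0x2308F1
s_4 = Round(s_3, k_3) = 0x8F13CB
s_5 = Round(s_4, k_4) = 0x3CBD83
s_6 = Round(s_5, k_5) = 0xD8317F

0x2308F1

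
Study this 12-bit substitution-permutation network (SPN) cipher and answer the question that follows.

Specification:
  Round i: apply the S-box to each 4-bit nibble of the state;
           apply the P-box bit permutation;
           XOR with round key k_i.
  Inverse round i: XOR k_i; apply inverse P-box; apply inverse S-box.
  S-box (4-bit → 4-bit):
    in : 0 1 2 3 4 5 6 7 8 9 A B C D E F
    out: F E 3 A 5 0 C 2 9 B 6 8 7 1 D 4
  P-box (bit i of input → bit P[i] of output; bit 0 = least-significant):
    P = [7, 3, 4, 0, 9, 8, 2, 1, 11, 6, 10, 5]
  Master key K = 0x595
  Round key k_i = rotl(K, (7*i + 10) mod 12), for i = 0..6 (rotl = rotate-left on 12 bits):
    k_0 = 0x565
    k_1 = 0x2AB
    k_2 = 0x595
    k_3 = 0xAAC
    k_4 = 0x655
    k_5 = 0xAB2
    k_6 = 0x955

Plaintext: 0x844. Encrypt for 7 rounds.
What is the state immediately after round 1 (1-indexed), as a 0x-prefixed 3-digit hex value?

0xFD1

s_0 = plaintext = 0x844
s_1 = Round(s_0, k_0) = 0xFD1
s_2 = Round(s_1, k_1) = 0x4B2
s_3 = Round(s_2, k_2) = 0x91F
s_4 = Round(s_3, k_3) = 0x3DA
s_5 = Round(s_4, k_4) = 0x42D
s_6 = Round(s_5, k_5) = 0x532
s_7 = Round(s_6, k_6) = 0x8DF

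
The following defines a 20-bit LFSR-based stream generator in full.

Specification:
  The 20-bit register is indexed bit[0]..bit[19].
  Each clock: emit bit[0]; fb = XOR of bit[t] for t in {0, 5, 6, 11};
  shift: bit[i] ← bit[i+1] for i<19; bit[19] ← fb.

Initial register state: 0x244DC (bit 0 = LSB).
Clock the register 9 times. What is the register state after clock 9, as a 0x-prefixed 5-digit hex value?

0xD0922

reg_0 = 0x244DC
clock 1: out=0, reg = 0x9226E
clock 2: out=0, reg = 0x49137
clock 3: out=1, reg = 0x2489B
clock 4: out=1, reg = 0x1244D
clock 5: out=1, reg = 0x09226
clock 6: out=0, reg = 0x84913
clock 7: out=1, reg = 0x42489
clock 8: out=1, reg = 0xA1244
clock 9: out=0, reg = 0xD0922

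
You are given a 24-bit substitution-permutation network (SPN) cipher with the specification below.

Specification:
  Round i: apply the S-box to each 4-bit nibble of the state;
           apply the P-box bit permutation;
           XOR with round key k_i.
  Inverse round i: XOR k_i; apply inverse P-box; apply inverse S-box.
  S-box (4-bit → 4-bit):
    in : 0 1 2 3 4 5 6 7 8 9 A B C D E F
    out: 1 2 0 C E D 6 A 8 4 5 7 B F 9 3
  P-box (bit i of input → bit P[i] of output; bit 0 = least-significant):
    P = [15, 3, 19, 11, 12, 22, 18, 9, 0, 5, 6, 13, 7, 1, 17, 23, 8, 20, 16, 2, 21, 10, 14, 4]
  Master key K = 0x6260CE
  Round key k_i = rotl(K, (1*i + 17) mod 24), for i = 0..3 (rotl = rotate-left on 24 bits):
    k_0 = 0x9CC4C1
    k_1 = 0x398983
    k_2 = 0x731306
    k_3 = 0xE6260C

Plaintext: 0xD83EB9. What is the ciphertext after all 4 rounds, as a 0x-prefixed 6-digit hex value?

0x70242D

s_0 = plaintext = 0xD83EB9
s_1 = Round(s_0, k_0) = 0x72B0D4
s_2 = Round(s_1, k_1) = 0x779718
s_3 = Round(s_2, k_2) = 0x213F32
s_4 = Round(s_3, k_3) = 0x70242D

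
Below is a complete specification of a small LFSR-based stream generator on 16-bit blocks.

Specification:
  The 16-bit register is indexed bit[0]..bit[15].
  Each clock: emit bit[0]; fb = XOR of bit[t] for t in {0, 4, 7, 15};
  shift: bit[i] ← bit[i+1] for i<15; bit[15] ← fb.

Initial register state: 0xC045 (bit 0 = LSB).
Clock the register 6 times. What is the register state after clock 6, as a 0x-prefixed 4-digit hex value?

0x0301

reg_0 = 0xC045
clock 1: out=1, reg = 0x6022
clock 2: out=0, reg = 0x3011
clock 3: out=1, reg = 0x1808
clock 4: out=0, reg = 0x0C04
clock 5: out=0, reg = 0x0602
clock 6: out=0, reg = 0x0301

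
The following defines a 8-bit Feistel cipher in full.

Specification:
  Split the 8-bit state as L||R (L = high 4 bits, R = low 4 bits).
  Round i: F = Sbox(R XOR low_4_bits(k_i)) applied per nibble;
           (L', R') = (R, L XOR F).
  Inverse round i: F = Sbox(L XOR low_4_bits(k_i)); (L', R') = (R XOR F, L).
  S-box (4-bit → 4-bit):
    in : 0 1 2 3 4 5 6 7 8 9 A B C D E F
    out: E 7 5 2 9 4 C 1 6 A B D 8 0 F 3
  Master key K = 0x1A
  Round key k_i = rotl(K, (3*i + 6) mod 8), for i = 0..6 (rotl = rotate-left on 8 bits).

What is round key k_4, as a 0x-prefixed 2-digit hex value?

0x68

K = 0x1A
k_0 = rotl(K, (3*0+6) mod 8) = rotl(K, 6) = 0x86
k_1 = rotl(K, (3*1+6) mod 8) = rotl(K, 1) = 0x34
k_2 = rotl(K, (3*2+6) mod 8) = rotl(K, 4) = 0xA1
k_3 = rotl(K, (3*3+6) mod 8) = rotl(K, 7) = 0x0D
k_4 = rotl(K, (3*4+6) mod 8) = rotl(K, 2) = 0x68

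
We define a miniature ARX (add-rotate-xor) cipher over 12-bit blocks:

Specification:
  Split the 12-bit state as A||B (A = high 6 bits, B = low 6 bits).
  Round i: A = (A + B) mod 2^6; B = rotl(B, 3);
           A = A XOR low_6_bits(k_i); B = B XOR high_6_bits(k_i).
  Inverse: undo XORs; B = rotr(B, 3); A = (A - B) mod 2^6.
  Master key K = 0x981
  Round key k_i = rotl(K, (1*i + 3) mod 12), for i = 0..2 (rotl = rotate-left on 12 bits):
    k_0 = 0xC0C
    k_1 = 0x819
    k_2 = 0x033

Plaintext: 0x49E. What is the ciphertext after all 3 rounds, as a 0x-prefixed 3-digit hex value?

s_0 = plaintext = 0x49E
s_1 = Round(s_0, k_0) = 0xF03
s_2 = Round(s_1, k_1) = 0x9B8
s_3 = Round(s_2, k_2) = 0xB47

0xB47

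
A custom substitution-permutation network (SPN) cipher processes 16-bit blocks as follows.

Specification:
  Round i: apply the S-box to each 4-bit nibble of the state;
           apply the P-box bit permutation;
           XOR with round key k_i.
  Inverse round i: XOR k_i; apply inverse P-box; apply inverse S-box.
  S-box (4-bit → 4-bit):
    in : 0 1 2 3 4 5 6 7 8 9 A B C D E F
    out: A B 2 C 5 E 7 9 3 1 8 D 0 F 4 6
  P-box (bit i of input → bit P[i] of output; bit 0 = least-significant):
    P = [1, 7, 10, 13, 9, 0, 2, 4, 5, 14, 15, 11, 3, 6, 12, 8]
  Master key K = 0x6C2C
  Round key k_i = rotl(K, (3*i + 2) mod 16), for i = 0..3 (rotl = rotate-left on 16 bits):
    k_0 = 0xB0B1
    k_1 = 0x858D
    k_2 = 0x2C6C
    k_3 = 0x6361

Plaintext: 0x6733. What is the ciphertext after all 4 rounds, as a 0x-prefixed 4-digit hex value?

0x594D

s_0 = plaintext = 0x6733
s_1 = Round(s_0, k_0) = 0x8CCD
s_2 = Round(s_1, k_1) = 0xA147
s_3 = Round(s_2, k_2) = 0x474A
s_4 = Round(s_3, k_3) = 0x594D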